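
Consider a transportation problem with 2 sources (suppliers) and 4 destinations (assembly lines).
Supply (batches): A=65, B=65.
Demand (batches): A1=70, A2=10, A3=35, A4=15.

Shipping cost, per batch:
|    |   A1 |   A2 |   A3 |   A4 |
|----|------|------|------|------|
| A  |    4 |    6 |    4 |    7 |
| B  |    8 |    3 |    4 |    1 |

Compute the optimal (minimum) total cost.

485

Optimal allocation:
  A->A1: 65 × 4 = 260
  B->A1: 5 × 8 = 40
  B->A2: 10 × 3 = 30
  B->A3: 35 × 4 = 140
  B->A4: 15 × 1 = 15
Total = 260 + 40 + 30 + 140 + 15 = 485.
(Supply check: A ships 65; B ships 65.)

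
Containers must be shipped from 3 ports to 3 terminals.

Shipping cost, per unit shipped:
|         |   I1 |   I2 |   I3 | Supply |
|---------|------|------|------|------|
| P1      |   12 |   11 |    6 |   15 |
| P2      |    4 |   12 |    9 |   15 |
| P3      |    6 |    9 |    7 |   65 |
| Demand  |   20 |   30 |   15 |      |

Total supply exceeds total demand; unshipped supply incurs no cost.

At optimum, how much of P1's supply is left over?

Minimum-cost shipments:
  P1→I3: 15 TEU
  P2→I1: 15 TEU
  P3→I1: 5 TEU
  P3→I2: 30 TEU
Total cost = 450.
P1 ships 15 of its 15, leaving 0.

0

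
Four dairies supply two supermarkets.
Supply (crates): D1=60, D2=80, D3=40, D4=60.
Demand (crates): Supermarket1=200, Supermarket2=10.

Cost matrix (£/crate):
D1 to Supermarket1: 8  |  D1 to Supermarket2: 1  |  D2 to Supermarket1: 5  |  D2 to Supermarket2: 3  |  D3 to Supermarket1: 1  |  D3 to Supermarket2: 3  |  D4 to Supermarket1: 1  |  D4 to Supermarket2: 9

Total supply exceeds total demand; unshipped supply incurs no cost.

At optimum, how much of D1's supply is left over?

Minimum-cost shipments:
  D1→Supermarket1: 20 × £8 = £160
  D1→Supermarket2: 10 × £1 = £10
  D2→Supermarket1: 80 × £5 = £400
  D3→Supermarket1: 40 × £1 = £40
  D4→Supermarket1: 60 × £1 = £60
Total cost = £670.
D1 ships 30 of its 60, leaving 30.

30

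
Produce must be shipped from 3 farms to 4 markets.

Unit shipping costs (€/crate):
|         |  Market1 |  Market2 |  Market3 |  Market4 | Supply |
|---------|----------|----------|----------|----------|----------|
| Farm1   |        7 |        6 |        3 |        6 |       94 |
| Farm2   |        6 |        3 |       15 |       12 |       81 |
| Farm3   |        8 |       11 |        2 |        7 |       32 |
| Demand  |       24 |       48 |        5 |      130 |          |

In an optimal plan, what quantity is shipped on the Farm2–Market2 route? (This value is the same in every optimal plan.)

Solving gives:
  Farm1→Market4: 94 × €6 = €564
  Farm2→Market1: 24 × €6 = €144
  Farm2→Market2: 48 × €3 = €144
  Farm2→Market4: 9 × €12 = €108
  Farm3→Market3: 5 × €2 = €10
  Farm3→Market4: 27 × €7 = €189
Total cost = €1159.
So Farm2→Market2 carries 48 crates.

48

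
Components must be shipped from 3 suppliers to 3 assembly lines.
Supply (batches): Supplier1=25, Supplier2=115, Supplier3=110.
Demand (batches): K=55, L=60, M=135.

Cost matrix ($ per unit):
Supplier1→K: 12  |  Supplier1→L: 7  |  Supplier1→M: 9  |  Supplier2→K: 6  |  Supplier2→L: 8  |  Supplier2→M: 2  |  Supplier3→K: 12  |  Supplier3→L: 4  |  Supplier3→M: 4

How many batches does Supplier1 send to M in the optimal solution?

Solving gives:
  Supplier1→L: 25 × $7 = $175
  Supplier2→K: 55 × $6 = $330
  Supplier2→M: 60 × $2 = $120
  Supplier3→L: 35 × $4 = $140
  Supplier3→M: 75 × $4 = $300
Total cost = $1065.
The route Supplier1→M is not used.

0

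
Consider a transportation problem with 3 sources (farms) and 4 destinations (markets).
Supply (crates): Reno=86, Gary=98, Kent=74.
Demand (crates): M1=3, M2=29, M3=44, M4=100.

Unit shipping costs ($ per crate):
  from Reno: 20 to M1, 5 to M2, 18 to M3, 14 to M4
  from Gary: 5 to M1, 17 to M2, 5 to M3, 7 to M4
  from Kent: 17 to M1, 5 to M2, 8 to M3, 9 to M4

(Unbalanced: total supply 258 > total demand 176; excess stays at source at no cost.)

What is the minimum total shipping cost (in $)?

1178

Optimal allocation:
  Reno->M2: 29 × $5 = $145
  Gary->M1: 3 × $5 = $15
  Gary->M3: 44 × $5 = $220
  Gary->M4: 51 × $7 = $357
  Kent->M4: 49 × $9 = $441
Total = 145 + 15 + 220 + 357 + 441 = $1178.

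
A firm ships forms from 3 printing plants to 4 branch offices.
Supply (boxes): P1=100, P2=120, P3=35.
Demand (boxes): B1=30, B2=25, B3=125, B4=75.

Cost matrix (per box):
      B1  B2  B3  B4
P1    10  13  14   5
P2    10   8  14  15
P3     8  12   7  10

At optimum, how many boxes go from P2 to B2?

25

Optimal shipments:
  P1 to B3: 25 × 14 = 350
  P1 to B4: 75 × 5 = 375
  P2 to B1: 30 × 10 = 300
  P2 to B2: 25 × 8 = 200
  P2 to B3: 65 × 14 = 910
  P3 to B3: 35 × 7 = 245
Total cost = 2380.
So P2→B2 carries 25 boxes.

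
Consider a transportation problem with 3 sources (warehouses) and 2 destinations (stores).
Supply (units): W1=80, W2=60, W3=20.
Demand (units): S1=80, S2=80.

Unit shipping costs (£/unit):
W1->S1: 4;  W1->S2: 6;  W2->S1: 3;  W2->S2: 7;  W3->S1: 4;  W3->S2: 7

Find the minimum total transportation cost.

740

One minimum-cost allocation:
  W1->S2: 80 × £6 = £480
  W2->S1: 60 × £3 = £180
  W3->S1: 20 × £4 = £80
Total = 480 + 180 + 80 = £740.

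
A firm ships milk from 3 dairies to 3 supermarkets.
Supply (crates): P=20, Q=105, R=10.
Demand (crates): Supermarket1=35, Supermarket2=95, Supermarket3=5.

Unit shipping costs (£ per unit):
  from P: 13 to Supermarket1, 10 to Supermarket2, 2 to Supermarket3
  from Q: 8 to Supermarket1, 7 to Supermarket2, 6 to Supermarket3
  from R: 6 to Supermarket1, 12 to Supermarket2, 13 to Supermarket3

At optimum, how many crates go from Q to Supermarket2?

80

Solving gives:
  P->Supermarket2: 15 crates
  P->Supermarket3: 5 crates
  Q->Supermarket1: 25 crates
  Q->Supermarket2: 80 crates
  R->Supermarket1: 10 crates
Total cost = £980.
So Q→Supermarket2 carries 80 crates.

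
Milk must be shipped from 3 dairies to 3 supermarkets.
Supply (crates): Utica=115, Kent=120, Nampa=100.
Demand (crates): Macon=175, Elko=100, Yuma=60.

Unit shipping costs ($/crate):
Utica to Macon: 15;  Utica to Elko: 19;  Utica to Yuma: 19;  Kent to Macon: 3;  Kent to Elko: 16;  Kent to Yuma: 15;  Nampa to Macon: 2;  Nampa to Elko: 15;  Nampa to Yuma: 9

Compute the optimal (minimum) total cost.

3060

An optimal shipping plan:
  Utica to Elko: 100 crates
  Utica to Yuma: 15 crates
  Kent to Macon: 120 crates
  Nampa to Macon: 55 crates
  Nampa to Yuma: 45 crates
Total cost = $3060.
(Supply check: Utica ships 115; Kent ships 120; Nampa ships 100.)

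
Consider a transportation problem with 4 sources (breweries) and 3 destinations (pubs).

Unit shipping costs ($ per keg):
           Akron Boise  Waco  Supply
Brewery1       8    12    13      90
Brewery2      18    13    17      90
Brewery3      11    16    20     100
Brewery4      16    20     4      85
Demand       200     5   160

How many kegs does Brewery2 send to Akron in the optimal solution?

10

Optimal shipments:
  Brewery1 to Akron: 90 kegs
  Brewery2 to Akron: 10 kegs
  Brewery2 to Boise: 5 kegs
  Brewery2 to Waco: 75 kegs
  Brewery3 to Akron: 100 kegs
  Brewery4 to Waco: 85 kegs
Total cost = $3680.
So Brewery2→Akron carries 10 kegs.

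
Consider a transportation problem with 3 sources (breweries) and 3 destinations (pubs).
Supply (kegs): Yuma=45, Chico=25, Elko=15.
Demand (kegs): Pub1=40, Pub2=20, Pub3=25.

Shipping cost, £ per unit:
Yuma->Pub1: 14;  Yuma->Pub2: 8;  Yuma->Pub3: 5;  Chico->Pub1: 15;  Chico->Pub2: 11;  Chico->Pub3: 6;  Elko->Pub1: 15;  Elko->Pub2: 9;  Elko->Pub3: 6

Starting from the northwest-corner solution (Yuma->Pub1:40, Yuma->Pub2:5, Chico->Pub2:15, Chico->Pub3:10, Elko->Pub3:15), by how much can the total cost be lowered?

Current plan cost = 40·14 + 5·8 + 15·11 + 10·6 + 15·6 = £915.
Optimal plan:
  Yuma→Pub2: 20 kegs
  Yuma→Pub3: 25 kegs
  Chico→Pub1: 25 kegs
  Elko→Pub1: 15 kegs
Optimal cost = £885.
Saving = 915 − 885 = £30.

30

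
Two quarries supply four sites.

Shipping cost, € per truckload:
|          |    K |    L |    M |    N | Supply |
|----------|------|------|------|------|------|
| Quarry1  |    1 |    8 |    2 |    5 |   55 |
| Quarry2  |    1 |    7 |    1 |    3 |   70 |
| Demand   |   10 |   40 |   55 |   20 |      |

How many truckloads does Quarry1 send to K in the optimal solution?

10

Optimal shipments:
  Quarry1 to K: 10 × €1 = €10
  Quarry1 to L: 40 × €8 = €320
  Quarry1 to M: 5 × €2 = €10
  Quarry2 to M: 50 × €1 = €50
  Quarry2 to N: 20 × €3 = €60
Total cost = €450.
So Quarry1→K carries 10 truckloads.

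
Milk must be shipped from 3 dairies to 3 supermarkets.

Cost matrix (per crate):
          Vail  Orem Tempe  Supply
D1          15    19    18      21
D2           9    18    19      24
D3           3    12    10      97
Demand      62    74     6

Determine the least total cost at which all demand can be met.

1425

An optimal shipping plan:
  D1–Orem: 21 × 19 = 399
  D2–Vail: 24 × 9 = 216
  D3–Vail: 38 × 3 = 114
  D3–Orem: 53 × 12 = 636
  D3–Tempe: 6 × 10 = 60
Total = 399 + 216 + 114 + 636 + 60 = 1425.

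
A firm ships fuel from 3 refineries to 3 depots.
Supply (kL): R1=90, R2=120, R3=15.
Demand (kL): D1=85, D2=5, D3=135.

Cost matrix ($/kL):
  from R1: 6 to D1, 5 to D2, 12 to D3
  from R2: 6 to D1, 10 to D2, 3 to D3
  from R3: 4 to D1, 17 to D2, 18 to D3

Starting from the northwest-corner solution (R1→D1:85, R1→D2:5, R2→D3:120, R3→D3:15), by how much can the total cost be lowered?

120

Current plan cost = 85·6 + 5·5 + 120·3 + 15·18 = $1165.
Optimal plan:
  R1->D1: 70 kL
  R1->D2: 5 kL
  R1->D3: 15 kL
  R2->D3: 120 kL
  R3->D1: 15 kL
Optimal cost = $1045.
Saving = 1165 − 1045 = $120.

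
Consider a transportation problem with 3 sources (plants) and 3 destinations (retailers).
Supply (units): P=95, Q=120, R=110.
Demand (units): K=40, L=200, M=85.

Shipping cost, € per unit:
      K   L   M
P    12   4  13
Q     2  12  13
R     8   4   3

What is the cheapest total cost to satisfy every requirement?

1775

An optimal shipping plan:
  P→L: 95 × €4 = €380
  Q→K: 40 × €2 = €80
  Q→L: 80 × €12 = €960
  R→L: 25 × €4 = €100
  R→M: 85 × €3 = €255
Total = 380 + 80 + 960 + 100 + 255 = €1775.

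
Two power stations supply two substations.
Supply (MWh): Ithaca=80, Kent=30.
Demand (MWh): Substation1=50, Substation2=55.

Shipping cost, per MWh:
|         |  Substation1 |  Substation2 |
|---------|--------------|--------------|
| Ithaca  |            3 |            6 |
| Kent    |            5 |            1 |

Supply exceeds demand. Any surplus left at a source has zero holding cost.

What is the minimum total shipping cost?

Optimal allocation:
  Ithaca->Substation1: 50 × 3 = 150
  Ithaca->Substation2: 25 × 6 = 150
  Kent->Substation2: 30 × 1 = 30
Total = 150 + 150 + 30 = 330.

330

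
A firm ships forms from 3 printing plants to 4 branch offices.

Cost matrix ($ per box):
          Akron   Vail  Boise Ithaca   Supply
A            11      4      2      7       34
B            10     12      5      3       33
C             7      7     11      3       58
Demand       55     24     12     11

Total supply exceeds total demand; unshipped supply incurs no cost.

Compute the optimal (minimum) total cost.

An optimal shipping plan:
  A to Vail: 22 × $4 = $88
  A to Boise: 12 × $2 = $24
  B to Ithaca: 10 × $3 = $30
  C to Akron: 55 × $7 = $385
  C to Vail: 2 × $7 = $14
  C to Ithaca: 1 × $3 = $3
Total = 88 + 24 + 30 + 385 + 14 + 3 = $544.

544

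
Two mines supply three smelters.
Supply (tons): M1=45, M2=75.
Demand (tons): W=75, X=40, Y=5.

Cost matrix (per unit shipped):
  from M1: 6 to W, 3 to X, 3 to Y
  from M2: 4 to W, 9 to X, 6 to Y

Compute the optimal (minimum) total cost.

435

A cheapest plan:
  M1→X: 40 × 3 = 120
  M1→Y: 5 × 3 = 15
  M2→W: 75 × 4 = 300
Total = 120 + 15 + 300 = 435.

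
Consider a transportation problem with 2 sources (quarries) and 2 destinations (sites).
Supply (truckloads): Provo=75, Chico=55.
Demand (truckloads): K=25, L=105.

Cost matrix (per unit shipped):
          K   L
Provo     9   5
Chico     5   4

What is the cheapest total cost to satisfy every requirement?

An optimal shipping plan:
  Provo→L: 75 × 5 = 375
  Chico→K: 25 × 5 = 125
  Chico→L: 30 × 4 = 120
Total = 375 + 125 + 120 = 620.

620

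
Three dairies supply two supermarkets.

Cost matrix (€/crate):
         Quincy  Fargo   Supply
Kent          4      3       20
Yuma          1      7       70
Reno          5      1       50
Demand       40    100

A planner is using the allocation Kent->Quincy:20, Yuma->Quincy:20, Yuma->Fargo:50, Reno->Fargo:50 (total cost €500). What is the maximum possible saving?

140

Current plan cost = 20·4 + 20·1 + 50·7 + 50·1 = €500.
Optimal plan:
  Kent->Fargo: 20 × €3 = €60
  Yuma->Quincy: 40 × €1 = €40
  Yuma->Fargo: 30 × €7 = €210
  Reno->Fargo: 50 × €1 = €50
Optimal cost = €360.
Saving = 500 − 360 = €140.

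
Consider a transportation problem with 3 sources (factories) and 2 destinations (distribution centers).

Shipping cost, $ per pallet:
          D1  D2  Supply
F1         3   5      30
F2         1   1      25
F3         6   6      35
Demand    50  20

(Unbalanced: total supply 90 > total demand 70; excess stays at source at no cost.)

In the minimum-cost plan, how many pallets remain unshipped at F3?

Minimum-cost shipments:
  F1–D1: 30 × $3 = $90
  F2–D1: 5 × $1 = $5
  F2–D2: 20 × $1 = $20
  F3–D1: 15 × $6 = $90
Total cost = $205.
F3 ships 15 of its 35, leaving 20.

20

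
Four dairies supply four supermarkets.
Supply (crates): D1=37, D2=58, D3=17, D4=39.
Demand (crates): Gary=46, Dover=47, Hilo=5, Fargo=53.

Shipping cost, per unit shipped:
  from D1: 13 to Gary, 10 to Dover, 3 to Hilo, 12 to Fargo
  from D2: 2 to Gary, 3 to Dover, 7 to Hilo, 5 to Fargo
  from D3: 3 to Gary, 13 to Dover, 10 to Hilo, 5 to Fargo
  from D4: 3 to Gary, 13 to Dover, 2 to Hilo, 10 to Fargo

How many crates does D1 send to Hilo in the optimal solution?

Optimal shipments:
  D1 to Dover: 32 crates
  D1 to Hilo: 5 crates
  D2 to Gary: 7 crates
  D2 to Dover: 15 crates
  D2 to Fargo: 36 crates
  D3 to Fargo: 17 crates
  D4 to Gary: 39 crates
Total cost = 776.
So D1→Hilo carries 5 crates.

5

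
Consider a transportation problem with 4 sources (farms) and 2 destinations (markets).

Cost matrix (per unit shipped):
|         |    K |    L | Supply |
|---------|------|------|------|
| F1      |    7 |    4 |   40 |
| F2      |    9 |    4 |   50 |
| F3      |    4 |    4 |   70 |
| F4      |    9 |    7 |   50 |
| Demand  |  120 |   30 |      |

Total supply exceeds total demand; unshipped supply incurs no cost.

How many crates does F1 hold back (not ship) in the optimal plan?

An optimal plan:
  F1 to K: 40 × 7 = 280
  F2 to K: 10 × 9 = 90
  F2 to L: 30 × 4 = 120
  F3 to K: 70 × 4 = 280
Total cost = 770.
F1 ships 40 of its 40, leaving 0.

0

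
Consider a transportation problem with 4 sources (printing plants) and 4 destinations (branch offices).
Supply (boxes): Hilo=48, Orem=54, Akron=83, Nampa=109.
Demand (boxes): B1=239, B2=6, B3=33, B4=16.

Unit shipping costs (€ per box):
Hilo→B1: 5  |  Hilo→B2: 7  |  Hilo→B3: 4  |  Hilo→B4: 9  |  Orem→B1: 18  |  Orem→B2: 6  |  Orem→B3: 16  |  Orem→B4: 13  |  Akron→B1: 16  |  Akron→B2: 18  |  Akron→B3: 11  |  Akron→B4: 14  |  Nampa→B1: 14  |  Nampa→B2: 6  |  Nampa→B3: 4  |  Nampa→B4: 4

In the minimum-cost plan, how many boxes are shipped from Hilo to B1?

Optimal shipments:
  Hilo–B1: 48 × €5 = €240
  Orem–B1: 48 × €18 = €864
  Orem–B2: 6 × €6 = €36
  Akron–B1: 83 × €16 = €1328
  Nampa–B1: 60 × €14 = €840
  Nampa–B3: 33 × €4 = €132
  Nampa–B4: 16 × €4 = €64
Total cost = €3504.
So Hilo→B1 carries 48 boxes.

48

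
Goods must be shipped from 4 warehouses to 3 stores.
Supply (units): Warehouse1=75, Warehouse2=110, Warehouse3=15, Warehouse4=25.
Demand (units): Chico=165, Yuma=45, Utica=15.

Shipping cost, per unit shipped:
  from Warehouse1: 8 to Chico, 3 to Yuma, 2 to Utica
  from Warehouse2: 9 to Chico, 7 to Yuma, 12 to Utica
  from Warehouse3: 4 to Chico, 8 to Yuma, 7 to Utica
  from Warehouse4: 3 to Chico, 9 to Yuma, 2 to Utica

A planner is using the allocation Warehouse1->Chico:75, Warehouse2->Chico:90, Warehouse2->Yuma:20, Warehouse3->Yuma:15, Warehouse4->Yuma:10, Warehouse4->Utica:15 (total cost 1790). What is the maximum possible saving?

Current plan cost = 75·8 + 90·9 + 20·7 + 15·8 + 10·9 + 15·2 = 1790.
Optimal plan:
  Warehouse1 to Chico: 15 units
  Warehouse1 to Yuma: 45 units
  Warehouse1 to Utica: 15 units
  Warehouse2 to Chico: 110 units
  Warehouse3 to Chico: 15 units
  Warehouse4 to Chico: 25 units
Optimal cost = 1410.
Saving = 1790 − 1410 = 380.

380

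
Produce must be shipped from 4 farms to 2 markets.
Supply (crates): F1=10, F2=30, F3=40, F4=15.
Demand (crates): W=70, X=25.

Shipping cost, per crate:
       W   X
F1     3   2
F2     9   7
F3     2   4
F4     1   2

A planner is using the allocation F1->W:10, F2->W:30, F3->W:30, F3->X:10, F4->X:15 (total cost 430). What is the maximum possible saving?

Current plan cost = 10·3 + 30·9 + 30·2 + 10·4 + 15·2 = 430.
Optimal plan:
  F1 to W: 10 × 3 = 30
  F2 to W: 5 × 9 = 45
  F2 to X: 25 × 7 = 175
  F3 to W: 40 × 2 = 80
  F4 to W: 15 × 1 = 15
Optimal cost = 345.
Saving = 430 − 345 = 85.

85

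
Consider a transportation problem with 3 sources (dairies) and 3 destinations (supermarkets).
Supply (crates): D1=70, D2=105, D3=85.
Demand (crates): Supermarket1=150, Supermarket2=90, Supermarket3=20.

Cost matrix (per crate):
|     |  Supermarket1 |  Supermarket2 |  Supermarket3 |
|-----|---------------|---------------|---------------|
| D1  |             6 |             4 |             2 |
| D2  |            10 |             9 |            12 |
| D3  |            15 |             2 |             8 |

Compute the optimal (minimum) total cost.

Optimal allocation:
  D1→Supermarket1: 45 × 6 = 270
  D1→Supermarket2: 5 × 4 = 20
  D1→Supermarket3: 20 × 2 = 40
  D2→Supermarket1: 105 × 10 = 1050
  D3→Supermarket2: 85 × 2 = 170
Total = 270 + 20 + 40 + 1050 + 170 = 1550.
(Supply check: D1 ships 70; D2 ships 105; D3 ships 85.)

1550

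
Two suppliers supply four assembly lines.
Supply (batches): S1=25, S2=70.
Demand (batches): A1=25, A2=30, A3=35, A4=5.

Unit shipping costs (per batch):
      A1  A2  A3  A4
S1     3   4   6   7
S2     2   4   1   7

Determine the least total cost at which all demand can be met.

One minimum-cost allocation:
  S1->A2: 25 batches
  S2->A1: 25 batches
  S2->A2: 5 batches
  S2->A3: 35 batches
  S2->A4: 5 batches
Total cost = 240.
(Supply check: S1 ships 25; S2 ships 70.)

240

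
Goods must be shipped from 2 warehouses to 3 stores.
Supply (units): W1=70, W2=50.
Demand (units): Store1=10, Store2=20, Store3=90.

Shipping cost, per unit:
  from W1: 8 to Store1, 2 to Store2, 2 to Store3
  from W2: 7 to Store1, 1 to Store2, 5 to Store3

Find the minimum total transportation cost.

One minimum-cost allocation:
  W1–Store3: 70 × 2 = 140
  W2–Store1: 10 × 7 = 70
  W2–Store2: 20 × 1 = 20
  W2–Store3: 20 × 5 = 100
Total = 140 + 70 + 20 + 100 = 330.

330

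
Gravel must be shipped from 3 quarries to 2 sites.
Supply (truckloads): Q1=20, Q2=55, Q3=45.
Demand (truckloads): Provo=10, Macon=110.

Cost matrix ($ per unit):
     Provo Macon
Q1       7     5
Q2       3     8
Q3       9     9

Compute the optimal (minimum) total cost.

895

An optimal shipping plan:
  Q1->Macon: 20 × $5 = $100
  Q2->Provo: 10 × $3 = $30
  Q2->Macon: 45 × $8 = $360
  Q3->Macon: 45 × $9 = $405
Total = 100 + 30 + 360 + 405 = $895.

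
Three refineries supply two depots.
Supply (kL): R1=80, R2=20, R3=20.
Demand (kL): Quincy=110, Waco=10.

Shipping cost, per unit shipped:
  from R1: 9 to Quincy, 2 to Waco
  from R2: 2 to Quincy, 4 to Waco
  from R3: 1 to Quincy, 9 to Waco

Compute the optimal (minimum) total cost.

An optimal shipping plan:
  R1–Quincy: 70 × 9 = 630
  R1–Waco: 10 × 2 = 20
  R2–Quincy: 20 × 2 = 40
  R3–Quincy: 20 × 1 = 20
Total = 630 + 20 + 40 + 20 = 710.
(Supply check: R1 ships 80; R2 ships 20; R3 ships 20.)

710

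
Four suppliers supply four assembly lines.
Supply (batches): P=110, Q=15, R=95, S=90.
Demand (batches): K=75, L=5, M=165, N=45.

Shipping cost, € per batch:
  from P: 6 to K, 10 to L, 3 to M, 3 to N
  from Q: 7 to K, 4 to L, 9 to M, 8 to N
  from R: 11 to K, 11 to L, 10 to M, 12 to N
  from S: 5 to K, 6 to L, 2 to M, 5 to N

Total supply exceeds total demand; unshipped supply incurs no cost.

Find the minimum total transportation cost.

Optimal allocation:
  P–M: 65 × €3 = €195
  P–N: 45 × €3 = €135
  Q–K: 10 × €7 = €70
  Q–L: 5 × €4 = €20
  R–K: 65 × €11 = €715
  R–M: 10 × €10 = €100
  S–M: 90 × €2 = €180
Total = 195 + 135 + 70 + 20 + 715 + 100 + 180 = €1415.

1415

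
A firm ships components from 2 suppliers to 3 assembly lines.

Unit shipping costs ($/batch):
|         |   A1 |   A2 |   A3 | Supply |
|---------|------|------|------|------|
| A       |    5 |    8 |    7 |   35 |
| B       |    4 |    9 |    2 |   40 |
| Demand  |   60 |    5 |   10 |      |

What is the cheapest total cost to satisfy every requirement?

One minimum-cost allocation:
  A–A1: 30 × $5 = $150
  A–A2: 5 × $8 = $40
  B–A1: 30 × $4 = $120
  B–A3: 10 × $2 = $20
Total = 150 + 40 + 120 + 20 = $330.
(Supply check: A ships 35; B ships 40.)

330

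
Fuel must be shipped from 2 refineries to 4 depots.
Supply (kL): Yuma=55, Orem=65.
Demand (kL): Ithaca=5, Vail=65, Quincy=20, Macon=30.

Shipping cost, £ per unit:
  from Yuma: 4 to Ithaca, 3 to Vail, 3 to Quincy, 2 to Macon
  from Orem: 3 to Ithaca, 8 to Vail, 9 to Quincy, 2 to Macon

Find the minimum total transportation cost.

480

An optimal shipping plan:
  Yuma→Vail: 35 kL
  Yuma→Quincy: 20 kL
  Orem→Ithaca: 5 kL
  Orem→Vail: 30 kL
  Orem→Macon: 30 kL
Total cost = £480.
(Supply check: Yuma ships 55; Orem ships 65.)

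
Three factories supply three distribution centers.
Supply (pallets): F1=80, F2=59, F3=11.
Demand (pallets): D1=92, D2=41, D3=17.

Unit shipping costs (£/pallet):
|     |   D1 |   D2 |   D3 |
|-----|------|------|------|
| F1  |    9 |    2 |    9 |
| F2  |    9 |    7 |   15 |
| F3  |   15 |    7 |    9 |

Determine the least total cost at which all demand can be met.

1063

One minimum-cost allocation:
  F1→D1: 33 pallets
  F1→D2: 41 pallets
  F1→D3: 6 pallets
  F2→D1: 59 pallets
  F3→D3: 11 pallets
Total cost = £1063.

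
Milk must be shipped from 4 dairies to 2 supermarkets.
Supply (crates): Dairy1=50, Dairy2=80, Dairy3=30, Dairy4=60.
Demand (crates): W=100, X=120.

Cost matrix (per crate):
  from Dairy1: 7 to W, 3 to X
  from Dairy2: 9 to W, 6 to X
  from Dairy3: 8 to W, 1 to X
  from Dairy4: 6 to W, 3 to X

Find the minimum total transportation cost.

1140

An optimal shipping plan:
  Dairy1 to X: 50 × 3 = 150
  Dairy2 to W: 80 × 9 = 720
  Dairy3 to X: 30 × 1 = 30
  Dairy4 to W: 20 × 6 = 120
  Dairy4 to X: 40 × 3 = 120
Total = 150 + 720 + 30 + 120 + 120 = 1140.
(Supply check: Dairy1 ships 50; Dairy2 ships 80; Dairy3 ships 30; Dairy4 ships 60.)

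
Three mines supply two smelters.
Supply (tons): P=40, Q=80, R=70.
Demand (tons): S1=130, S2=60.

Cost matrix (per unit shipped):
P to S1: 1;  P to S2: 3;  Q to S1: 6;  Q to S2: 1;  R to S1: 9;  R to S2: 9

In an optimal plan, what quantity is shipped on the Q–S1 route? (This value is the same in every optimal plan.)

20

The minimum-cost plan:
  P->S1: 40 tons
  Q->S1: 20 tons
  Q->S2: 60 tons
  R->S1: 70 tons
Total cost = 850.
So Q→S1 carries 20 tons.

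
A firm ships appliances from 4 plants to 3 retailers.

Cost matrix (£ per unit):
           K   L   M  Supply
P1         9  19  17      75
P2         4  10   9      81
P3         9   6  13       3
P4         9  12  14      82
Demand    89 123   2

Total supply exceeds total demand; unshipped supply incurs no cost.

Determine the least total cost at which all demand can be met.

1996

One minimum-cost allocation:
  P1 to K: 48 × £9 = £432
  P2 to K: 41 × £4 = £164
  P2 to L: 38 × £10 = £380
  P2 to M: 2 × £9 = £18
  P3 to L: 3 × £6 = £18
  P4 to L: 82 × £12 = £984
Total = 432 + 164 + 380 + 18 + 18 + 984 = £1996.
(Supply check: P1 ships 48; P2 ships 81; P3 ships 3; P4 ships 82.)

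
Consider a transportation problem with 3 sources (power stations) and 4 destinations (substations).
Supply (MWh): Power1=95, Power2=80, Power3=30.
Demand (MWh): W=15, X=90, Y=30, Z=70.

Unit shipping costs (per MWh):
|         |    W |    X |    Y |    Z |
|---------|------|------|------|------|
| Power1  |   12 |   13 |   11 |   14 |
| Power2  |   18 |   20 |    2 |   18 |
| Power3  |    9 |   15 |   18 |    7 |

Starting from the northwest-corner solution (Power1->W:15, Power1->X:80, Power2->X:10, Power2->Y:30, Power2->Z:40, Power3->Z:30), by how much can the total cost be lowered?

Current plan cost = 15·12 + 80·13 + 10·20 + 30·2 + 40·18 + 30·7 = 2410.
Optimal plan:
  Power1→W: 5 MWh
  Power1→X: 90 MWh
  Power2→W: 10 MWh
  Power2→Y: 30 MWh
  Power2→Z: 40 MWh
  Power3→Z: 30 MWh
Optimal cost = 2400.
Saving = 2410 − 2400 = 10.

10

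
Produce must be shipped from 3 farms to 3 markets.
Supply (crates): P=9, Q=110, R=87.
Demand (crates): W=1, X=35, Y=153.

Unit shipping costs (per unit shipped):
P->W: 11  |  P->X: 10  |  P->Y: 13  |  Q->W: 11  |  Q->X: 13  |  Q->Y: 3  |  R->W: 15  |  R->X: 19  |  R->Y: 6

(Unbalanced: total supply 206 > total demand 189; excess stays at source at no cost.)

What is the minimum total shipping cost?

Optimal allocation:
  P->X: 9 × 10 = 90
  Q->W: 1 × 11 = 11
  Q->X: 26 × 13 = 338
  Q->Y: 83 × 3 = 249
  R->Y: 70 × 6 = 420
Total = 90 + 11 + 338 + 249 + 420 = 1108.

1108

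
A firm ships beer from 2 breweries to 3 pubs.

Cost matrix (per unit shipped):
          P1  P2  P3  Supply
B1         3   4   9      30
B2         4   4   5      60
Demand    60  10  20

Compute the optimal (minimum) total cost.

350

One minimum-cost allocation:
  B1→P1: 30 kegs
  B2→P1: 30 kegs
  B2→P2: 10 kegs
  B2→P3: 20 kegs
Total cost = 350.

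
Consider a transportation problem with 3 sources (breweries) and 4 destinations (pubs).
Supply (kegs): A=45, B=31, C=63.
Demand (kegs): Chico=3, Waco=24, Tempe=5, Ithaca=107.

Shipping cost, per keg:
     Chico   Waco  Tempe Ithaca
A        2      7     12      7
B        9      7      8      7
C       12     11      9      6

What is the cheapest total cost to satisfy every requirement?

A cheapest plan:
  A to Chico: 3 kegs
  A to Waco: 24 kegs
  A to Ithaca: 18 kegs
  B to Tempe: 5 kegs
  B to Ithaca: 26 kegs
  C to Ithaca: 63 kegs
Total cost = 900.

900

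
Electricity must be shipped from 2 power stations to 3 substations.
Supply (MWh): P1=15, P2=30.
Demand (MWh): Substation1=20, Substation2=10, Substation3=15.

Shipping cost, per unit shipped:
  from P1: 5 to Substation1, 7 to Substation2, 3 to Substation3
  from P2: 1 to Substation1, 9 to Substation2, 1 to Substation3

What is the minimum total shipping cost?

A cheapest plan:
  P1 to Substation2: 10 × 7 = 70
  P1 to Substation3: 5 × 3 = 15
  P2 to Substation1: 20 × 1 = 20
  P2 to Substation3: 10 × 1 = 10
Total = 70 + 15 + 20 + 10 = 115.

115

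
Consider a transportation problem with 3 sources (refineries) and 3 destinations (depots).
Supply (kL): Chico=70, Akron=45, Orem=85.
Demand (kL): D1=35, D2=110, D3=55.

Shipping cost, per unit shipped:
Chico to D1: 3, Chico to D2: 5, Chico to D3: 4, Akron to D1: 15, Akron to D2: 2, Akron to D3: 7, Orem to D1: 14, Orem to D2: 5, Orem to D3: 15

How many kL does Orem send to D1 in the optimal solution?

The minimum-cost plan:
  Chico to D1: 35 kL
  Chico to D3: 35 kL
  Akron to D2: 25 kL
  Akron to D3: 20 kL
  Orem to D2: 85 kL
Total cost = 860.
The route Orem→D1 is not used.

0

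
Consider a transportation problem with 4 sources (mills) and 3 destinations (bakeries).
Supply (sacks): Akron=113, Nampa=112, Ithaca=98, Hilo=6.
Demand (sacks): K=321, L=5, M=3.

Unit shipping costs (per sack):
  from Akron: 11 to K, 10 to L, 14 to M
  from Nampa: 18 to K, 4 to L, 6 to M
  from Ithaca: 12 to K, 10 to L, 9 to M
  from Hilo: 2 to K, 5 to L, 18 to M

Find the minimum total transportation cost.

4341

One minimum-cost allocation:
  Akron–K: 113 × 11 = 1243
  Nampa–K: 104 × 18 = 1872
  Nampa–L: 5 × 4 = 20
  Nampa–M: 3 × 6 = 18
  Ithaca–K: 98 × 12 = 1176
  Hilo–K: 6 × 2 = 12
Total = 1243 + 1872 + 20 + 18 + 1176 + 12 = 4341.
(Supply check: Akron ships 113; Nampa ships 112; Ithaca ships 98; Hilo ships 6.)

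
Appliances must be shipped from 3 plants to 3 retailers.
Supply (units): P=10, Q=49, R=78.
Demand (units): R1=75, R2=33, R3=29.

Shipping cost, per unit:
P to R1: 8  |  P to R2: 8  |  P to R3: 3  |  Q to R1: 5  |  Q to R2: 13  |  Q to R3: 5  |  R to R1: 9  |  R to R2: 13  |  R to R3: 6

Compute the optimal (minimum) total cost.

Optimal allocation:
  P→R2: 10 × 8 = 80
  Q→R1: 49 × 5 = 245
  R→R1: 26 × 9 = 234
  R→R2: 23 × 13 = 299
  R→R3: 29 × 6 = 174
Total = 80 + 245 + 234 + 299 + 174 = 1032.
(Supply check: P ships 10; Q ships 49; R ships 78.)

1032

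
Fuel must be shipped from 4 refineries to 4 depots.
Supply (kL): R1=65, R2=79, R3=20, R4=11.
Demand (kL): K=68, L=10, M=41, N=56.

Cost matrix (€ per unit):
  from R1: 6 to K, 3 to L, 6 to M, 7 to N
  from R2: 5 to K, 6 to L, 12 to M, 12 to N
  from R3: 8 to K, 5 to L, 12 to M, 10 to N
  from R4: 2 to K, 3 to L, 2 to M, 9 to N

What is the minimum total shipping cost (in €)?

A cheapest plan:
  R1→M: 30 × €6 = €180
  R1→N: 35 × €7 = €245
  R2→K: 68 × €5 = €340
  R2→L: 10 × €6 = €60
  R2→N: 1 × €12 = €12
  R3→N: 20 × €10 = €200
  R4→M: 11 × €2 = €22
Total = 180 + 245 + 340 + 60 + 12 + 200 + 22 = €1059.

1059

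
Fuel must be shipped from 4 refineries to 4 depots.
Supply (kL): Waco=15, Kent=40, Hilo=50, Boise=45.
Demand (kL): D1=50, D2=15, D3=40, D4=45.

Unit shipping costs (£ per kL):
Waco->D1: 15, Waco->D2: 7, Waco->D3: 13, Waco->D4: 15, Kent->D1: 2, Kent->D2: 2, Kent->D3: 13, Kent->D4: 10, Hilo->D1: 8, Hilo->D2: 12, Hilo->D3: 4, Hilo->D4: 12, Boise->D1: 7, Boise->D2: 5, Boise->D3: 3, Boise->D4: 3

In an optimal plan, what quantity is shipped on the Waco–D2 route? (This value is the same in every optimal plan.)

15

Optimal shipments:
  Waco–D2: 15 × £7 = £105
  Kent–D1: 40 × £2 = £80
  Hilo–D1: 10 × £8 = £80
  Hilo–D3: 40 × £4 = £160
  Boise–D4: 45 × £3 = £135
Total cost = £560.
So Waco→D2 carries 15 kL.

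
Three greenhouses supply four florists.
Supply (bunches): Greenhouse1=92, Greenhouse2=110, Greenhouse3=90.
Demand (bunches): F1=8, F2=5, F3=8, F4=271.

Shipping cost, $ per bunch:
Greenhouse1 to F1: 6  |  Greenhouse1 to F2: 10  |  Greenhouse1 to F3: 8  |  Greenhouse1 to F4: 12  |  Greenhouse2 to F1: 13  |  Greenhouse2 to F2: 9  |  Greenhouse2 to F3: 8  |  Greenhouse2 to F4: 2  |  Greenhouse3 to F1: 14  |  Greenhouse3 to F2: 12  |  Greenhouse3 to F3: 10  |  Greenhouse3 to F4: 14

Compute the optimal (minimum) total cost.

Optimal allocation:
  Greenhouse1→F1: 8 × $6 = $48
  Greenhouse1→F2: 5 × $10 = $50
  Greenhouse1→F4: 79 × $12 = $948
  Greenhouse2→F4: 110 × $2 = $220
  Greenhouse3→F3: 8 × $10 = $80
  Greenhouse3→F4: 82 × $14 = $1148
Total = 48 + 50 + 948 + 220 + 80 + 1148 = $2494.

2494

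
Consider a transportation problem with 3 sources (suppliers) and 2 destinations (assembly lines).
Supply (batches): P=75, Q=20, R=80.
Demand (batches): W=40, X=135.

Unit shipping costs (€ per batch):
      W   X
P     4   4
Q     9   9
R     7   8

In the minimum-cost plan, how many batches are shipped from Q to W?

0

The minimum-cost plan:
  P→X: 75 × €4 = €300
  Q→X: 20 × €9 = €180
  R→W: 40 × €7 = €280
  R→X: 40 × €8 = €320
Total cost = €1080.
The route Q→W is not used.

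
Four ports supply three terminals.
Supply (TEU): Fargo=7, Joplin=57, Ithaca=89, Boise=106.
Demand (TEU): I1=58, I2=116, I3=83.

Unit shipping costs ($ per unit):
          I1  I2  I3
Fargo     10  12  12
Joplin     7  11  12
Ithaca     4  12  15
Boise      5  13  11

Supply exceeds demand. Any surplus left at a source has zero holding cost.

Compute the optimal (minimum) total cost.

An optimal shipping plan:
  Fargo to I2: 7 TEU
  Joplin to I2: 57 TEU
  Ithaca to I1: 37 TEU
  Ithaca to I2: 52 TEU
  Boise to I1: 21 TEU
  Boise to I3: 83 TEU
Total cost = $2501.

2501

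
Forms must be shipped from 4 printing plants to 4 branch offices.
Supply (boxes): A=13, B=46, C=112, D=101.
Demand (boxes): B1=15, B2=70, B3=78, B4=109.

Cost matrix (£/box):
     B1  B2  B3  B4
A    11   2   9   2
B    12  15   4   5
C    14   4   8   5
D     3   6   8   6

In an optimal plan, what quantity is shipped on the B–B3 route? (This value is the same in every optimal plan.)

46

Optimal shipments:
  A–B4: 13 × £2 = £26
  B–B3: 46 × £4 = £184
  C–B2: 70 × £4 = £280
  C–B4: 42 × £5 = £210
  D–B1: 15 × £3 = £45
  D–B3: 32 × £8 = £256
  D–B4: 54 × £6 = £324
Total cost = £1325.
So B→B3 carries 46 boxes.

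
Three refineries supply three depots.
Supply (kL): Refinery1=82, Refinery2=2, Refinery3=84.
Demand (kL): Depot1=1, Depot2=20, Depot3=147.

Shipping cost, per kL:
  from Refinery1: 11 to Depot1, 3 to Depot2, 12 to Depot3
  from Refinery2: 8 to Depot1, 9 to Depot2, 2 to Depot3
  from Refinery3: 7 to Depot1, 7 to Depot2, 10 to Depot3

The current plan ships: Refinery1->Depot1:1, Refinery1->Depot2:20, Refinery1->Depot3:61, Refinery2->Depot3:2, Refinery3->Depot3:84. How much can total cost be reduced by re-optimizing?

2

Current plan cost = 1·11 + 20·3 + 61·12 + 2·2 + 84·10 = 1647.
Optimal plan:
  Refinery1–Depot2: 20 × 3 = 60
  Refinery1–Depot3: 62 × 12 = 744
  Refinery2–Depot3: 2 × 2 = 4
  Refinery3–Depot1: 1 × 7 = 7
  Refinery3–Depot3: 83 × 10 = 830
Optimal cost = 1645.
Saving = 1647 − 1645 = 2.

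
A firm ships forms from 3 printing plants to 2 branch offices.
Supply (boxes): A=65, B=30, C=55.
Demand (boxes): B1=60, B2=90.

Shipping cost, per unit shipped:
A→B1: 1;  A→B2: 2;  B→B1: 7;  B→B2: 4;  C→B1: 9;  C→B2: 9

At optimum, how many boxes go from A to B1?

The minimum-cost plan:
  A–B1: 60 × 1 = 60
  A–B2: 5 × 2 = 10
  B–B2: 30 × 4 = 120
  C–B2: 55 × 9 = 495
Total cost = 685.
So A→B1 carries 60 boxes.

60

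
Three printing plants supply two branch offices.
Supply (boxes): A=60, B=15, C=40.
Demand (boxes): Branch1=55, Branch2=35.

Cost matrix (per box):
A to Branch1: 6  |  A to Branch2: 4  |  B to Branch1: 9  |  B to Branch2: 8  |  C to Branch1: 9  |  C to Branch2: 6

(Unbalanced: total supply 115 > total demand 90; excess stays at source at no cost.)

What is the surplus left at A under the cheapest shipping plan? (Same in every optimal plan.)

An optimal plan:
  A to Branch1: 55 × 6 = 330
  A to Branch2: 5 × 4 = 20
  C to Branch2: 30 × 6 = 180
Total cost = 530.
A ships 60 of its 60, leaving 0.

0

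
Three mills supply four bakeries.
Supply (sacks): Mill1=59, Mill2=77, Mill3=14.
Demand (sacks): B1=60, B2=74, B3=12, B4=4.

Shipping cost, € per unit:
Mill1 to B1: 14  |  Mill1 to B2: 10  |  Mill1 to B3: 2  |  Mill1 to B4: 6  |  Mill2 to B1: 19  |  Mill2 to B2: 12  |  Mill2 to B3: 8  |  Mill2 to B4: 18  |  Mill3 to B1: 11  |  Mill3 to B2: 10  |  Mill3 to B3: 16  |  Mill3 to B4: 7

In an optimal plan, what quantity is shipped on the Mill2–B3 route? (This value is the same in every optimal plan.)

0

Optimal shipments:
  Mill1→B1: 43 × €14 = €602
  Mill1→B3: 12 × €2 = €24
  Mill1→B4: 4 × €6 = €24
  Mill2→B1: 3 × €19 = €57
  Mill2→B2: 74 × €12 = €888
  Mill3→B1: 14 × €11 = €154
Total cost = €1749.
The route Mill2→B3 is not used.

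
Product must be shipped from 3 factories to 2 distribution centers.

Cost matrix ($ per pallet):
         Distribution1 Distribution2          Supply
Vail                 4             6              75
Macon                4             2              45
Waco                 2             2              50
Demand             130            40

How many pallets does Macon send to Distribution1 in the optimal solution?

Solving gives:
  Vail to Distribution1: 75 × $4 = $300
  Macon to Distribution1: 5 × $4 = $20
  Macon to Distribution2: 40 × $2 = $80
  Waco to Distribution1: 50 × $2 = $100
Total cost = $500.
So Macon→Distribution1 carries 5 pallets.

5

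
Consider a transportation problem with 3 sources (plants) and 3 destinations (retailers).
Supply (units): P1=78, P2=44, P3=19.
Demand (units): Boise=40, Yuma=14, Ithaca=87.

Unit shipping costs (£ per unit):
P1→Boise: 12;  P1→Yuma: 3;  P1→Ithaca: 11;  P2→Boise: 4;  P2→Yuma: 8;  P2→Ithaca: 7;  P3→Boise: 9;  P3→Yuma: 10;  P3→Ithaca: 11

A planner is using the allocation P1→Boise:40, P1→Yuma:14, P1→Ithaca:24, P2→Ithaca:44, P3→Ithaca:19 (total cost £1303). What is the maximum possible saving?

160

Current plan cost = 40·12 + 14·3 + 24·11 + 44·7 + 19·11 = £1303.
Optimal plan:
  P1→Yuma: 14 × £3 = £42
  P1→Ithaca: 64 × £11 = £704
  P2→Boise: 40 × £4 = £160
  P2→Ithaca: 4 × £7 = £28
  P3→Ithaca: 19 × £11 = £209
Optimal cost = £1143.
Saving = 1303 − 1143 = £160.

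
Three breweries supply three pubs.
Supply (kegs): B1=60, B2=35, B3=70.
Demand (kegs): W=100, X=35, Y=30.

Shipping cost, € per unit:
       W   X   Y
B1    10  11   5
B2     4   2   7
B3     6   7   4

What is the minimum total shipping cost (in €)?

One minimum-cost allocation:
  B1->W: 30 × €10 = €300
  B1->Y: 30 × €5 = €150
  B2->X: 35 × €2 = €70
  B3->W: 70 × €6 = €420
Total = 300 + 150 + 70 + 420 = €940.
(Supply check: B1 ships 60; B2 ships 35; B3 ships 70.)

940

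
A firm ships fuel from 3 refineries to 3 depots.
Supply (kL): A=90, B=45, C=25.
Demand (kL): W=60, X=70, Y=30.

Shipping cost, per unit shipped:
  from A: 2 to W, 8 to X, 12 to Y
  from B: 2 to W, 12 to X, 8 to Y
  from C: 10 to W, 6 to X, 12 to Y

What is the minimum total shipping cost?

870

Optimal allocation:
  A→W: 45 × 2 = 90
  A→X: 45 × 8 = 360
  B→W: 15 × 2 = 30
  B→Y: 30 × 8 = 240
  C→X: 25 × 6 = 150
Total = 90 + 360 + 30 + 240 + 150 = 870.
(Supply check: A ships 90; B ships 45; C ships 25.)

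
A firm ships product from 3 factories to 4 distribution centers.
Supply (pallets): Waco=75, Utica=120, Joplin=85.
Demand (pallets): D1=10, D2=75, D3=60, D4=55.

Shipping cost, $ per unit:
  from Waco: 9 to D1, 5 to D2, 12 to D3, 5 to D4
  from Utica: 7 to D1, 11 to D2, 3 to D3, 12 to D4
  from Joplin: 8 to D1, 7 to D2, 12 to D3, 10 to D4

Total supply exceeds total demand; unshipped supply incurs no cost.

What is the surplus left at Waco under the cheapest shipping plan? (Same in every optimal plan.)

0

Minimum-cost shipments:
  Waco->D2: 20 × $5 = $100
  Waco->D4: 55 × $5 = $275
  Utica->D1: 10 × $7 = $70
  Utica->D3: 60 × $3 = $180
  Joplin->D2: 55 × $7 = $385
Total cost = $1010.
Waco ships 75 of its 75, leaving 0.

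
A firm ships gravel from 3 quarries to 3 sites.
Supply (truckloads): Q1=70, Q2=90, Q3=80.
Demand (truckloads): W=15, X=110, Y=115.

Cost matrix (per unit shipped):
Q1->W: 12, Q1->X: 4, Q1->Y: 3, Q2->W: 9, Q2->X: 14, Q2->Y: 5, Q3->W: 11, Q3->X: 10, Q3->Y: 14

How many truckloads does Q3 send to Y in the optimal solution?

0

Optimal shipments:
  Q1→X: 45 truckloads
  Q1→Y: 25 truckloads
  Q2→Y: 90 truckloads
  Q3→W: 15 truckloads
  Q3→X: 65 truckloads
Total cost = 1520.
The route Q3→Y is not used.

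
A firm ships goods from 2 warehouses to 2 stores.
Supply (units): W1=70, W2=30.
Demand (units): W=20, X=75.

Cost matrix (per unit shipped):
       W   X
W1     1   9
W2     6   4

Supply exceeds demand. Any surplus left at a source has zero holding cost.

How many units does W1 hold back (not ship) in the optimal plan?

5

Minimum-cost shipments:
  W1→W: 20 × 1 = 20
  W1→X: 45 × 9 = 405
  W2→X: 30 × 4 = 120
Total cost = 545.
W1 ships 65 of its 70, leaving 5.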